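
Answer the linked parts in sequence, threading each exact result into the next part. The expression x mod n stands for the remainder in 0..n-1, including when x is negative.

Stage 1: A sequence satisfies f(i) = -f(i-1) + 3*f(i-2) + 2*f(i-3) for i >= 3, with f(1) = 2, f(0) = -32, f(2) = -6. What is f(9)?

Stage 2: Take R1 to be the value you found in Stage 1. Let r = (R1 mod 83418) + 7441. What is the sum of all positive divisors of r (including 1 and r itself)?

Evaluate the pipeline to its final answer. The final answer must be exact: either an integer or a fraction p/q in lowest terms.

131936

Stage 1: f(3) = -1*(-6) + 3*(2) + 2*(-32) = -52; iterating: f(3)=-52, f(4)=38, f(5)=-206, f(6)=216, f(7)=-758, f(8)=994, f(9)=-2836; answer -2836
Stage 2: R1 = -2836; r = 88023; 88023 = 3 * 13 * 37 * 61; sigma = (1 + 3) * (1 + 13) * (1 + 37) * (1 + 61) = 4 * 14 * 38 * 62 = 131936; answer 131936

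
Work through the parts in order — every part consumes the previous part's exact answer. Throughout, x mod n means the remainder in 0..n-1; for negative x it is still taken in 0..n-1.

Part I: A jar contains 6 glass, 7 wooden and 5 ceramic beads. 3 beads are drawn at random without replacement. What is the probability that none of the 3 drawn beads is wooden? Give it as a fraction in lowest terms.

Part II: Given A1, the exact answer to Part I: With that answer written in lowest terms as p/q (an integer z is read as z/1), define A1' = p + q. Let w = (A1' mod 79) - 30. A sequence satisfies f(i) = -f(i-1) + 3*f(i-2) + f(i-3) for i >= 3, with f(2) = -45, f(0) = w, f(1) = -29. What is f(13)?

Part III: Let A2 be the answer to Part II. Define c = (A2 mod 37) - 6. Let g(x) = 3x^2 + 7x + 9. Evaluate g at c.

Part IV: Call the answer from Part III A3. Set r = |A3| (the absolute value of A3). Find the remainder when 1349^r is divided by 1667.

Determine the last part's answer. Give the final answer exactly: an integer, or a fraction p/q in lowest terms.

Part I: total draws C(18,3) = 816; favorable C(11,3) = 165; P = 55/272; answer 55/272
Part II: A1 = 55/272; threaded value p + q = 327; w = -19; f(3) = -1*(-45) + 3*(-29) + 1*(-19) = -61; iterating: f(3)=-61, f(4)=-103, f(5)=-125, f(6)=-245, f(7)=-233, f(8)=-627, f(9)=-317, f(10)=-1797, f(11)=219, f(12)=-5927, f(13)=4787; answer 4787
Part III: A2 = 4787; c = 8; 3*(8)^2 + 7*(8)^1 + 9 = (192) + (56) + (9) = 257; answer 257
Part IV: A3 = 257; r = 257; squarings mod 1667: 1349^1=1349, 1349^2=1104, 1349^4=239, 1349^8=443, 1349^16=1210, 1349^32=474, 1349^64=1298, 1349^128=1134, 1349^256=699; 1349^257 = 1349^1 * 1349^256 = 1096 (mod 1667); answer 1096

1096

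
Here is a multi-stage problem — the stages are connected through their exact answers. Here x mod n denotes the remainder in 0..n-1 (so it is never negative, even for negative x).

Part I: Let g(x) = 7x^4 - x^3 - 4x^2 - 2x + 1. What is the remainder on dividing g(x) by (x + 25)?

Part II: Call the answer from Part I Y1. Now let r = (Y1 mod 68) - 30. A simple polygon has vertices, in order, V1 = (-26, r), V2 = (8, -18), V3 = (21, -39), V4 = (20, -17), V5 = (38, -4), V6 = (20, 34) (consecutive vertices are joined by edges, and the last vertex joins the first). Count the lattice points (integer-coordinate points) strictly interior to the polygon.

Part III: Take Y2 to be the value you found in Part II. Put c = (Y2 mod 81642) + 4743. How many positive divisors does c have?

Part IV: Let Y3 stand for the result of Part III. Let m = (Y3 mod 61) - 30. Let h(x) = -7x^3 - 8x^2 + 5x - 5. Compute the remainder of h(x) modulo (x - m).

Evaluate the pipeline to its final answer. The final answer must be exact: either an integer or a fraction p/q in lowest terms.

10879

Part I: remainder = value at the root: 7*(-25)^4 - 1*(-25)^3 - 4*(-25)^2 - 2*(-25)^1 + 1 = (2734375) + (15625) + (-2500) + (50) + (1) = 2747551; answer 2747551
Part II: Y1 = 2747551; r = -19; cross terms: (-26*-18 - 8*-19)=620, (8*-39 - 21*-18)=66, (21*-17 - 20*-39)=423, (20*-4 - 38*-17)=566, (38*34 - 20*-4)=1372, (20*-19 - -26*34)=504; twice the area = |3551| = 3551; area = 3551/2; boundary points = 1 + 1 + 1 + 1 + 2 + 1 = 7; strictly interior points = area - boundary/2 + 1 = 1773; answer 1773
Part III: Y2 = 1773; c = 6516; 6516 = 2^2 * 3^2 * 181; number of divisors = (2+1) * (2+1) * (1+1) = 18; answer 18
Part IV: Y3 = 18; m = -12; remainder = value at the root: -7*(-12)^3 - 8*(-12)^2 + 5*(-12)^1 - 5 = (12096) + (-1152) + (-60) + (-5) = 10879; answer 10879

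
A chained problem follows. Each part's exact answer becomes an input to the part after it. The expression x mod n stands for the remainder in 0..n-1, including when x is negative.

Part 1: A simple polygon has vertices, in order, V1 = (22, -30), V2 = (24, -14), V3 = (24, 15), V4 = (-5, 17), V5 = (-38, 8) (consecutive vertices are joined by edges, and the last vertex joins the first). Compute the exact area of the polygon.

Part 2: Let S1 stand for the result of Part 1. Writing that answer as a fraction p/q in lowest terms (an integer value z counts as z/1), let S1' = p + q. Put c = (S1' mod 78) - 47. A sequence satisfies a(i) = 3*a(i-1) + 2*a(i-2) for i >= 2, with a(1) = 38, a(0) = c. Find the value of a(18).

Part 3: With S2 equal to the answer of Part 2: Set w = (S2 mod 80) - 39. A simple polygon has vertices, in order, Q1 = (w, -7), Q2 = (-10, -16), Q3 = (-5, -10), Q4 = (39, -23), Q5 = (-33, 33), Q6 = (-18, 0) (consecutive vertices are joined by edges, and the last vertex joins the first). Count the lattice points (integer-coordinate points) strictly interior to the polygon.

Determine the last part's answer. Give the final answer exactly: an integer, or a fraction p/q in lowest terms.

1137

Part 1: cross terms: (22*-14 - 24*-30)=412, (24*15 - 24*-14)=696, (24*17 - -5*15)=483, (-5*8 - -38*17)=606, (-38*-30 - 22*8)=964; twice the area = |3161| = 3161; area = 3161/2; answer 3161/2
Part 2: S1 = 3161/2; threaded value p + q = 3163; c = -4; a(2) = 3*(38) + 2*(-4) = 106; iterating: a(2)=106, a(3)=394, a(4)=1394, a(5)=4970, a(6)=17698, a(7)=63034, a(8)=224498, a(9)=799562, a(10)=2847682, a(11)=10142170, a(12)=36121874, a(13)=128649962, a(14)=458193634, a(15)=1631880826, a(16)=5812029746, a(17)=20699850890, a(18)=73723612162; answer 73723612162
Part 3: S2 = 73723612162; w = -37; cross terms: (-37*-16 - -10*-7)=522, (-10*-10 - -5*-16)=20, (-5*-23 - 39*-10)=505, (39*33 - -33*-23)=528, (-33*0 - -18*33)=594, (-18*-7 - -37*0)=126; twice the area = |2295| = 2295; area = 2295/2; boundary points = 9 + 1 + 1 + 8 + 3 + 1 = 23; strictly interior points = area - boundary/2 + 1 = 1137; answer 1137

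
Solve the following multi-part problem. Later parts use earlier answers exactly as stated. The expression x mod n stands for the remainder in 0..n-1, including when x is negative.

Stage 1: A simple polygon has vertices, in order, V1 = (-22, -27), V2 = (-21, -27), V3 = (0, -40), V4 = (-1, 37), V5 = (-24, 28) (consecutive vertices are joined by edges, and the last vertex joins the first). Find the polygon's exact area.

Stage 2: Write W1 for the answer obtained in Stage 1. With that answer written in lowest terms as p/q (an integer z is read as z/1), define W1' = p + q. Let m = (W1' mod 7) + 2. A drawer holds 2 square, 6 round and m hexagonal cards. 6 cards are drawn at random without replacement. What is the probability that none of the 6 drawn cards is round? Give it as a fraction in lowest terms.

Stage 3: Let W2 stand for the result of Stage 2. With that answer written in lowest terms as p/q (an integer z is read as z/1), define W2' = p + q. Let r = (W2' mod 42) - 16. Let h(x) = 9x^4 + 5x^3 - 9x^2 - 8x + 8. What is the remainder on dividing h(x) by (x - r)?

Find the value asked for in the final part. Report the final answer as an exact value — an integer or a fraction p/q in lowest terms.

Stage 1: cross terms: (-22*-27 - -21*-27)=27, (-21*-40 - 0*-27)=840, (0*37 - -1*-40)=-40, (-1*28 - -24*37)=860, (-24*-27 - -22*28)=1264; twice the area = |2951| = 2951; area = 2951/2; answer 2951/2
Stage 2: W1 = 2951/2; threaded value p + q = 2953; m = 8; total draws C(16,6) = 8008; favorable C(10,6) = 210; P = 15/572; answer 15/572
Stage 3: W2 = 15/572; threaded value p + q = 587; r = 25; remainder = value at the root: 9*(25)^4 + 5*(25)^3 - 9*(25)^2 - 8*(25)^1 + 8 = (3515625) + (78125) + (-5625) + (-200) + (8) = 3587933; answer 3587933

3587933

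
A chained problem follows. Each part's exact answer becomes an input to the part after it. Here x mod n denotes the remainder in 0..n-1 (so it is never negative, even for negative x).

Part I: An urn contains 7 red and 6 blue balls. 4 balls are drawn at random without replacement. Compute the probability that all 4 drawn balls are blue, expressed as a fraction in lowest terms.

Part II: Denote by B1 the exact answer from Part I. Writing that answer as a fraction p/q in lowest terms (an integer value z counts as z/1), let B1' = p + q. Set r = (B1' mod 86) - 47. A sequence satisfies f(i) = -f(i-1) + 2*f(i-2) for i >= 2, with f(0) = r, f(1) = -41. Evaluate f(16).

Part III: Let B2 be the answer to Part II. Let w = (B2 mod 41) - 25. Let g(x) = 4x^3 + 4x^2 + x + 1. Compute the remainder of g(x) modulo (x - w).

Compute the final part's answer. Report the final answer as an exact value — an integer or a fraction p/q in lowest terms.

Part I: total draws C(13,4) = 715; favorable C(6,4) = 15; P = 3/143; answer 3/143
Part II: B1 = 3/143; threaded value p + q = 146; r = 13; f(2) = -1*(-41) + 2*(13) = 67; iterating: f(2)=67, f(3)=-149, f(4)=283, f(5)=-581, f(6)=1147, f(7)=-2309, f(8)=4603, f(9)=-9221, f(10)=18427, f(11)=-36869, f(12)=73723, f(13)=-147461, f(14)=294907, f(15)=-589829, f(16)=1179643; answer 1179643
Part III: B2 = 1179643; w = 7; remainder = value at the root: 4*(7)^3 + 4*(7)^2 + 1*(7)^1 + 1 = (1372) + (196) + (7) + (1) = 1576; answer 1576

1576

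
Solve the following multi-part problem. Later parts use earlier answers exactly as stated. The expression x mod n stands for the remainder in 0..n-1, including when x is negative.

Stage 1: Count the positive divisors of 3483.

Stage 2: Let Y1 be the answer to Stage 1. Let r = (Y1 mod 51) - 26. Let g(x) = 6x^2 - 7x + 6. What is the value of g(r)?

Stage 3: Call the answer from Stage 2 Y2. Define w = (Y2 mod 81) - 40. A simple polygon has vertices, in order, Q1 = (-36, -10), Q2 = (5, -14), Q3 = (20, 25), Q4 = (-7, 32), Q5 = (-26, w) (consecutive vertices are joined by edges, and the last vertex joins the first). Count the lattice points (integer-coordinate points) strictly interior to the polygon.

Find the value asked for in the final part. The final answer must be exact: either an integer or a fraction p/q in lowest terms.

1334

Stage 1: 3483 = 3^4 * 43; number of divisors = (4+1) * (1+1) = 10; answer 10
Stage 2: Y1 = 10; r = -16; 6*(-16)^2 - 7*(-16)^1 + 6 = (1536) + (112) + (6) = 1654; answer 1654
Stage 3: Y2 = 1654; w = -6; cross terms: (-36*-14 - 5*-10)=554, (5*25 - 20*-14)=405, (20*32 - -7*25)=815, (-7*-6 - -26*32)=874, (-26*-10 - -36*-6)=44; twice the area = |2692| = 2692; area = 1346; boundary points = 1 + 3 + 1 + 19 + 2 = 26; strictly interior points = area - boundary/2 + 1 = 1334; answer 1334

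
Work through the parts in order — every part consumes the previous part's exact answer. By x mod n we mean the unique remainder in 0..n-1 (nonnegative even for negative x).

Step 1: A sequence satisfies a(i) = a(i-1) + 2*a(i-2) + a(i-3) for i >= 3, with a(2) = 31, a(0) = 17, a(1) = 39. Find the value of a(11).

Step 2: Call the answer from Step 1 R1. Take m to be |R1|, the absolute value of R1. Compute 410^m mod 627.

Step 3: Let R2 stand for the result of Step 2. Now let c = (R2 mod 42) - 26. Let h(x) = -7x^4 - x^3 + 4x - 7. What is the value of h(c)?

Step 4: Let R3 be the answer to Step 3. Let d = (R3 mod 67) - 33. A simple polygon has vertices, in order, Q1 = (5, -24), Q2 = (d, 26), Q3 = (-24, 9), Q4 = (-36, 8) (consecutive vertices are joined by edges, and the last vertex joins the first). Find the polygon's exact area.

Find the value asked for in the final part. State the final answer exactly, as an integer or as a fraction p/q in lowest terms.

888

Step 1: a(3) = 1*(31) + 2*(39) + 1*(17) = 126; iterating: a(3)=126, a(4)=227, a(5)=510, a(6)=1090, a(7)=2337, a(8)=5027, a(9)=10791, a(10)=23182, a(11)=49791; answer 49791
Step 2: R1 = 49791; m = 49791; squarings mod 627: 410^1=410, 410^2=64, 410^4=334, 410^8=577, 410^16=619, 410^32=64, 410^64=334, 410^128=577, 410^256=619, 410^512=64, 410^1024=334, 410^2048=577, 410^4096=619, 410^8192=64, 410^16384=334, 410^32768=577; 410^49791 = 410^1 * 410^2 * 410^4 * 410^8 * 410^16 * 410^32 * 410^64 * 410^512 * 410^16384 * 410^32768 = 476 (mod 627); answer 476
Step 3: R2 = 476; c = -12; -7*(-12)^4 - 1*(-12)^3 + 4*(-12)^1 - 7 = (-145152) + (1728) + (-48) + (-7) = -143479; answer -143479
Step 4: R3 = -143479; d = 2; cross terms: (5*26 - 2*-24)=178, (2*9 - -24*26)=642, (-24*8 - -36*9)=132, (-36*-24 - 5*8)=824; twice the area = |1776| = 1776; area = 888; answer 888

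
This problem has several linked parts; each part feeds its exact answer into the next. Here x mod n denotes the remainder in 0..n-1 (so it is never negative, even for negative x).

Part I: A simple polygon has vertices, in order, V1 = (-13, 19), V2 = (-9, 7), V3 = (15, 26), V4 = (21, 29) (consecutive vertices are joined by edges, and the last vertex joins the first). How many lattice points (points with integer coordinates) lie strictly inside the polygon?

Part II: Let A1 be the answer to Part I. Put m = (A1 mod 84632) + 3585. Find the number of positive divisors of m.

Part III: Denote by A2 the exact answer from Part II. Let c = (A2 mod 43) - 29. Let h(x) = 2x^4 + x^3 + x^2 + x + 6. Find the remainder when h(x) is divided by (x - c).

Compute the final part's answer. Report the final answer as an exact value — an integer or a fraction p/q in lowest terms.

Part I: cross terms: (-13*7 - -9*19)=80, (-9*26 - 15*7)=-339, (15*29 - 21*26)=-111, (21*19 - -13*29)=776; twice the area = |406| = 406; area = 203; boundary points = 4 + 1 + 3 + 2 = 10; strictly interior points = area - boundary/2 + 1 = 199; answer 199
Part II: A1 = 199; m = 3784; 3784 = 2^3 * 11 * 43; number of divisors = (3+1) * (1+1) * (1+1) = 16; answer 16
Part III: A2 = 16; c = -13; remainder = value at the root: 2*(-13)^4 + 1*(-13)^3 + 1*(-13)^2 + 1*(-13)^1 + 6 = (57122) + (-2197) + (169) + (-13) + (6) = 55087; answer 55087

55087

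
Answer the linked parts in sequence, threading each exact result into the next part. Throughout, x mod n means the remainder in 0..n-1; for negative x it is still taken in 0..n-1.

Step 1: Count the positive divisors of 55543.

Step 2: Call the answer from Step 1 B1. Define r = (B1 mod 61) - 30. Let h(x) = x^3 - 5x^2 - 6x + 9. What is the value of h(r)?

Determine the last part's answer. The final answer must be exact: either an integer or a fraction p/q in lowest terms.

Step 1: 55543 = 67 * 829; number of divisors = (1+1) * (1+1) = 4; answer 4
Step 2: B1 = 4; r = -26; 1*(-26)^3 - 5*(-26)^2 - 6*(-26)^1 + 9 = (-17576) + (-3380) + (156) + (9) = -20791; answer -20791

-20791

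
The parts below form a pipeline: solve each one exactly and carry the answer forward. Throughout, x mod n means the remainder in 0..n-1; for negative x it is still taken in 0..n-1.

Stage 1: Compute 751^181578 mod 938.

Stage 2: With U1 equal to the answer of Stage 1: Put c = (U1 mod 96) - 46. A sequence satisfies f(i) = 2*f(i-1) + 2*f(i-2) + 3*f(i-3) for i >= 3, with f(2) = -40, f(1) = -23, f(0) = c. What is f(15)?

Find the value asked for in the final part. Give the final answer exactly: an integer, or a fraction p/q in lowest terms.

Stage 1: squarings mod 938: 751^1=751, 751^2=263, 751^4=695, 751^8=893, 751^16=149, 751^32=627, 751^64=107, 751^128=193, 751^256=667, 751^512=277, 751^1024=751, 751^2048=263, 751^4096=695, 751^8192=893, 751^16384=149, 751^32768=627, 751^65536=107, 751^131072=193; 751^181578 = 751^2 * 751^8 * 751^64 * 751^256 * 751^1024 * 751^16384 * 751^32768 * 751^131072 = 617 (mod 938); answer 617
Stage 2: U1 = 617; c = -5; f(3) = 2*(-40) + 2*(-23) + 3*(-5) = -141; iterating: f(3)=-141, f(4)=-431, f(5)=-1264, f(6)=-3813, f(7)=-11447, f(8)=-34312, f(9)=-102957, f(10)=-308879, f(11)=-926608, f(12)=-2779845, f(13)=-8339543, f(14)=-25018600, f(15)=-75055821; answer -75055821

-75055821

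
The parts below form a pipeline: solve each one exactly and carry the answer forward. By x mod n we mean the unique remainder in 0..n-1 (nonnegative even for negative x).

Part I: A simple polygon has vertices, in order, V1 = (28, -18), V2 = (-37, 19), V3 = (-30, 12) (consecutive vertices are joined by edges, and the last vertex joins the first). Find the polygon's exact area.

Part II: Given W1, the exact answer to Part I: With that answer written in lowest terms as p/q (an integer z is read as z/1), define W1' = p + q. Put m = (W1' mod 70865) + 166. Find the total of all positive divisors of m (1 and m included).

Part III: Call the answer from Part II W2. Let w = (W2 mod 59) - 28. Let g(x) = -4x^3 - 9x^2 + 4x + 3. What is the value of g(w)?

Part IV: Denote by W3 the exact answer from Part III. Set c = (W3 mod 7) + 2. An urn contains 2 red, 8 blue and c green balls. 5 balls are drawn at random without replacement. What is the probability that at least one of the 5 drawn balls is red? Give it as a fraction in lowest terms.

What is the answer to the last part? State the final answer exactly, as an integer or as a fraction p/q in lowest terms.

Part I: cross terms: (28*19 - -37*-18)=-134, (-37*12 - -30*19)=126, (-30*-18 - 28*12)=204; twice the area = |196| = 196; area = 98; answer 98
Part II: W1 = 98; threaded value p + q = 99; m = 265; 265 = 5 * 53; sigma = (1 + 5) * (1 + 53) = 6 * 54 = 324; answer 324
Part III: W2 = 324; w = 1; -4*(1)^3 - 9*(1)^2 + 4*(1)^1 + 3 = (-4) + (-9) + (4) + (3) = -6; answer -6
Part IV: W3 = -6; c = 3; total draws C(13,5) = 1287; complement C(11,5) = 462; favorable 1287 - 462 = 825; P = 25/39; answer 25/39

25/39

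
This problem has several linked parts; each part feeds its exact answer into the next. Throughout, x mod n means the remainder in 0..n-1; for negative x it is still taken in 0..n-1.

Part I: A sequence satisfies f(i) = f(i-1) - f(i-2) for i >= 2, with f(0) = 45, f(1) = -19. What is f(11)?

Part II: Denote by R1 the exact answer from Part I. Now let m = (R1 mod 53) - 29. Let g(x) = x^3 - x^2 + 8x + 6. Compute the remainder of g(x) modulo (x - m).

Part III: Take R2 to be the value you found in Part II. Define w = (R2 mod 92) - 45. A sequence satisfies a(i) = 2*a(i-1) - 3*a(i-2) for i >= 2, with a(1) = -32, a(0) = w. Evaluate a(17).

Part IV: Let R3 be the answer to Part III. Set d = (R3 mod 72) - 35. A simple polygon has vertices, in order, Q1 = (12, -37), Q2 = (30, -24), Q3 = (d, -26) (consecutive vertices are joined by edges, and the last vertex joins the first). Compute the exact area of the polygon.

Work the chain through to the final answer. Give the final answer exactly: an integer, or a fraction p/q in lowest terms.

23/2

Part I: f(2) = 1*(-19) - 1*(45) = -64; iterating: f(2)=-64, f(3)=-45, f(4)=19, f(5)=64, f(6)=45, f(7)=-19, f(8)=-64, f(9)=-45, f(10)=19, f(11)=64; answer 64
Part II: R1 = 64; m = -18; remainder = value at the root: 1*(-18)^3 - 1*(-18)^2 + 8*(-18)^1 + 6 = (-5832) + (-324) + (-144) + (6) = -6294; answer -6294
Part III: R2 = -6294; w = 9; a(2) = 2*(-32) - 3*(9) = -91; iterating: a(2)=-91, a(3)=-86, a(4)=101, a(5)=460, a(6)=617, a(7)=-146, a(8)=-2143, a(9)=-3848, a(10)=-1267, a(11)=9010, a(12)=21821, a(13)=16612, a(14)=-32239, a(15)=-114314, a(16)=-131911, a(17)=79120; answer 79120
Part IV: R3 = 79120; d = 29; cross terms: (12*-24 - 30*-37)=822, (30*-26 - 29*-24)=-84, (29*-37 - 12*-26)=-761; twice the area = |-23| = 23; area = 23/2; answer 23/2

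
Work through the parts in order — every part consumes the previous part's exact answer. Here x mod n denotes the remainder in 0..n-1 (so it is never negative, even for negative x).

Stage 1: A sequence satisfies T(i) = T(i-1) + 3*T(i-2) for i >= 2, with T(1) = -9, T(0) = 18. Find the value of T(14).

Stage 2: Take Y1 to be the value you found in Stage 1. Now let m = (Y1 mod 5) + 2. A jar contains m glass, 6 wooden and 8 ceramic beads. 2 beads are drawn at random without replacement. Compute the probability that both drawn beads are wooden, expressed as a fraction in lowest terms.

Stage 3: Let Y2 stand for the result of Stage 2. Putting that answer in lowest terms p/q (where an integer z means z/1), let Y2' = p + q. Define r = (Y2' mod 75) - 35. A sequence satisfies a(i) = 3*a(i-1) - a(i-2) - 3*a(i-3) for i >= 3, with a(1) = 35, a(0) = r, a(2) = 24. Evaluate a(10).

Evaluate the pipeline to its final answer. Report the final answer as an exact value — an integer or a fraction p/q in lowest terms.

Stage 1: T(2) = 1*(-9) + 3*(18) = 45; iterating: T(2)=45, T(3)=18, T(4)=153, T(5)=207, T(6)=666, T(7)=1287, T(8)=3285, T(9)=7146, T(10)=17001, T(11)=38439, T(12)=89442, T(13)=204759, T(14)=473085; answer 473085
Stage 2: Y1 = 473085; m = 2; total draws C(16,2) = 120; favorable C(6,2) = 15; P = 1/8; answer 1/8
Stage 3: Y2 = 1/8; threaded value p + q = 9; r = -26; a(3) = 3*(24) - 1*(35) - 3*(-26) = 115; iterating: a(3)=115, a(4)=216, a(5)=461, a(6)=822, a(7)=1357, a(8)=1866, a(9)=1775, a(10)=-612; answer -612

-612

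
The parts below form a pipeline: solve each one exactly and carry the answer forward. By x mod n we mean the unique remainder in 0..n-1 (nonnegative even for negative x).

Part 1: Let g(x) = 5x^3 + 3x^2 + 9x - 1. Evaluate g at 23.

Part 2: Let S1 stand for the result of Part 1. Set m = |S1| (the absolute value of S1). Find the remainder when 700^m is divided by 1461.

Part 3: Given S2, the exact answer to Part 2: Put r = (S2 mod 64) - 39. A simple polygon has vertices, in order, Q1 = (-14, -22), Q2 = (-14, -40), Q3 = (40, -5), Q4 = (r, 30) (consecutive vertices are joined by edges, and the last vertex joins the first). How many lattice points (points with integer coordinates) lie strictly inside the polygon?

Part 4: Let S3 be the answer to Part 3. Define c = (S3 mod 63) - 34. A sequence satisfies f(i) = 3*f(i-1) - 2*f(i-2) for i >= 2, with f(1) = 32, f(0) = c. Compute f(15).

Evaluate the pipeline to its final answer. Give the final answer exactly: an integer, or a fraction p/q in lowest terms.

Part 1: 5*(23)^3 + 3*(23)^2 + 9*(23)^1 - 1 = (60835) + (1587) + (207) + (-1) = 62628; answer 62628
Part 2: S1 = 62628; m = 62628; squarings mod 1461: 700^1=700, 700^2=565, 700^4=727, 700^8=1108, 700^16=424, 700^32=73, 700^64=946, 700^128=784, 700^256=1036, 700^512=922, 700^1024=1243, 700^2048=772, 700^4096=1357, 700^8192=589, 700^16384=664, 700^32768=1135; 700^62628 = 700^4 * 700^32 * 700^128 * 700^1024 * 700^4096 * 700^8192 * 700^16384 * 700^32768 = 130 (mod 1461); answer 130
Part 3: S2 = 130; r = -37; cross terms: (-14*-40 - -14*-22)=252, (-14*-5 - 40*-40)=1670, (40*30 - -37*-5)=1015, (-37*-22 - -14*30)=1234; twice the area = |4171| = 4171; area = 4171/2; boundary points = 18 + 1 + 7 + 1 = 27; strictly interior points = area - boundary/2 + 1 = 2073; answer 2073
Part 4: S3 = 2073; c = 23; f(2) = 3*(32) - 2*(23) = 50; iterating: f(2)=50, f(3)=86, f(4)=158, f(5)=302, f(6)=590, f(7)=1166, f(8)=2318, f(9)=4622, f(10)=9230, f(11)=18446, f(12)=36878, f(13)=73742, f(14)=147470, f(15)=294926; answer 294926

294926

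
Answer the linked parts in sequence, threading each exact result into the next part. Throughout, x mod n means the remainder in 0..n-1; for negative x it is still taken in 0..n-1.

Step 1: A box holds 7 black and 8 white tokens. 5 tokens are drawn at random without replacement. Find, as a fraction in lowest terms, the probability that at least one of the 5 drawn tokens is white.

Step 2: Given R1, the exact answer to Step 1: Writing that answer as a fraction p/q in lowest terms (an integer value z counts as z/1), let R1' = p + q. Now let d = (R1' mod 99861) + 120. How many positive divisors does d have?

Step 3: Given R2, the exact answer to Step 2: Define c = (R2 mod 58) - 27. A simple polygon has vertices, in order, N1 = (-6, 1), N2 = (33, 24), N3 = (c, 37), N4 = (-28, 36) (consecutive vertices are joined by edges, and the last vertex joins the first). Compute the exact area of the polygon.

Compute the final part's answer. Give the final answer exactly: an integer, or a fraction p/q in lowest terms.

1032

Step 1: total draws C(15,5) = 3003; complement C(7,5) = 21; favorable 3003 - 21 = 2982; P = 142/143; answer 142/143
Step 2: R1 = 142/143; threaded value p + q = 285; d = 405; 405 = 3^4 * 5; number of divisors = (4+1) * (1+1) = 10; answer 10
Step 3: R2 = 10; c = -17; cross terms: (-6*24 - 33*1)=-177, (33*37 - -17*24)=1629, (-17*36 - -28*37)=424, (-28*1 - -6*36)=188; twice the area = |2064| = 2064; area = 1032; answer 1032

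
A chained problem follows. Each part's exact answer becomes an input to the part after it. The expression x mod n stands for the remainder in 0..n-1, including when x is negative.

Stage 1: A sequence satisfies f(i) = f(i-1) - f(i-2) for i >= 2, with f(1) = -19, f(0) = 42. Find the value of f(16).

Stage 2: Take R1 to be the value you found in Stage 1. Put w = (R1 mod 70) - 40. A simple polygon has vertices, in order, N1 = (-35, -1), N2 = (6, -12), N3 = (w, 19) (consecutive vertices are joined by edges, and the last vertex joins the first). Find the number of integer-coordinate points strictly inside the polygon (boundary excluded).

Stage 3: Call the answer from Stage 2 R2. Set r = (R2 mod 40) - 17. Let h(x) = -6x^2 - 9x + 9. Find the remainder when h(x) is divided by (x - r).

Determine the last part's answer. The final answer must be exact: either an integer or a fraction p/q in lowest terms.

-618

Stage 1: f(2) = 1*(-19) - 1*(42) = -61; iterating: f(2)=-61, f(3)=-42, f(4)=19, f(5)=61, f(6)=42, f(7)=-19, f(8)=-61, f(9)=-42, f(10)=19, f(11)=61, f(12)=42, f(13)=-19, f(14)=-61, f(15)=-42, f(16)=19; answer 19
Stage 2: R1 = 19; w = -21; cross terms: (-35*-12 - 6*-1)=426, (6*19 - -21*-12)=-138, (-21*-1 - -35*19)=686; twice the area = |974| = 974; area = 487; boundary points = 1 + 1 + 2 = 4; strictly interior points = area - boundary/2 + 1 = 486; answer 486
Stage 3: R2 = 486; r = -11; remainder = value at the root: -6*(-11)^2 - 9*(-11)^1 + 9 = (-726) + (99) + (9) = -618; answer -618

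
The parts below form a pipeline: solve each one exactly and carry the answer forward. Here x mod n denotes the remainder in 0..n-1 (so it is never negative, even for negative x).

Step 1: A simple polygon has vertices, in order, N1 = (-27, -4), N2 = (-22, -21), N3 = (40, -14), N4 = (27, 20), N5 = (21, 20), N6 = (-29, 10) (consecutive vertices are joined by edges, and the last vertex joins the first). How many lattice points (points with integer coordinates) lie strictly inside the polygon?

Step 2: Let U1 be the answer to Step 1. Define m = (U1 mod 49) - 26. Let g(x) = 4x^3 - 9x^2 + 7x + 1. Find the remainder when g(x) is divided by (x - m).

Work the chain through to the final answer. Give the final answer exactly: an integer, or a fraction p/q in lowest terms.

Step 1: cross terms: (-27*-21 - -22*-4)=479, (-22*-14 - 40*-21)=1148, (40*20 - 27*-14)=1178, (27*20 - 21*20)=120, (21*10 - -29*20)=790, (-29*-4 - -27*10)=386; twice the area = |4101| = 4101; area = 4101/2; boundary points = 1 + 1 + 1 + 6 + 10 + 2 = 21; strictly interior points = area - boundary/2 + 1 = 2041; answer 2041
Step 2: U1 = 2041; m = 6; remainder = value at the root: 4*(6)^3 - 9*(6)^2 + 7*(6)^1 + 1 = (864) + (-324) + (42) + (1) = 583; answer 583

583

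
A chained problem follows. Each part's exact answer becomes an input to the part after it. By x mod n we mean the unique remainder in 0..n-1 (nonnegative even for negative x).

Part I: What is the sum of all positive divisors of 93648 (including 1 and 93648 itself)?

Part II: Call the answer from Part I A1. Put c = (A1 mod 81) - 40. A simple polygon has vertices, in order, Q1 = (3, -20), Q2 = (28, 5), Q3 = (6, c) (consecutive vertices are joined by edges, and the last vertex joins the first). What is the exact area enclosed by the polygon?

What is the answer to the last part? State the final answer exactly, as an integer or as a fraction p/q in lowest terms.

Part I: 93648 = 2^4 * 3 * 1951; sigma = (1 + 2 + 4 + 8 + 16) * (1 + 3) * (1 + 1951) = 31 * 4 * 1952 = 242048; answer 242048
Part II: A1 = 242048; c = -20; cross terms: (3*5 - 28*-20)=575, (28*-20 - 6*5)=-590, (6*-20 - 3*-20)=-60; twice the area = |-75| = 75; area = 75/2; answer 75/2

75/2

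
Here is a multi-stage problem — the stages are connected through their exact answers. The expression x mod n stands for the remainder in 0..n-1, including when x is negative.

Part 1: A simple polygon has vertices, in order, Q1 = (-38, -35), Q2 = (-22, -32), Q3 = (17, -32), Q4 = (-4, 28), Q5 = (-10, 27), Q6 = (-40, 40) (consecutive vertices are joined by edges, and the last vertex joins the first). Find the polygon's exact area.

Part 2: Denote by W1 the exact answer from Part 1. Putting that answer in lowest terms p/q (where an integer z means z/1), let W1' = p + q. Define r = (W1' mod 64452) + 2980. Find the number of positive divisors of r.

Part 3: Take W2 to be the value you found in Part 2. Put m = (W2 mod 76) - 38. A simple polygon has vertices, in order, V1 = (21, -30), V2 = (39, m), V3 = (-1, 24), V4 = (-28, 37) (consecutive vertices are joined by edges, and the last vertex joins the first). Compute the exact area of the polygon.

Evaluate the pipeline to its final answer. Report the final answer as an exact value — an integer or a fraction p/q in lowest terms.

1182

Part 1: cross terms: (-38*-32 - -22*-35)=446, (-22*-32 - 17*-32)=1248, (17*28 - -4*-32)=348, (-4*27 - -10*28)=172, (-10*40 - -40*27)=680, (-40*-35 - -38*40)=2920; twice the area = |5814| = 5814; area = 2907; answer 2907
Part 2: W1 = 2907; threaded value p + q = 2908; r = 5888; 5888 = 2^8 * 23; number of divisors = (8+1) * (1+1) = 18; answer 18
Part 3: W2 = 18; m = -20; cross terms: (21*-20 - 39*-30)=750, (39*24 - -1*-20)=916, (-1*37 - -28*24)=635, (-28*-30 - 21*37)=63; twice the area = |2364| = 2364; area = 1182; answer 1182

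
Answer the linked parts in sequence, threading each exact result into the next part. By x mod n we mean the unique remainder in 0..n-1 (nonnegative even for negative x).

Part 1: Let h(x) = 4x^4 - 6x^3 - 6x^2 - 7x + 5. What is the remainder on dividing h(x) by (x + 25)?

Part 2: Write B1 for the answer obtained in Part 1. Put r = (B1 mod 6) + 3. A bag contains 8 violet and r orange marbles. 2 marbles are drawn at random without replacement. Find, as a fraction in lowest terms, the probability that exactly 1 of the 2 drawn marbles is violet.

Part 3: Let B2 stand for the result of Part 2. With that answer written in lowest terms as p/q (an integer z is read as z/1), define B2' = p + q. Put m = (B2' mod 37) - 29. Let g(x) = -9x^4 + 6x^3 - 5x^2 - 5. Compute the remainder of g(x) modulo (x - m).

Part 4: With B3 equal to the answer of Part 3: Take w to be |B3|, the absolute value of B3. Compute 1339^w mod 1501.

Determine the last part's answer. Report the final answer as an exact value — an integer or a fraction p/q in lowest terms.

1327

Part 1: remainder = value at the root: 4*(-25)^4 - 6*(-25)^3 - 6*(-25)^2 - 7*(-25)^1 + 5 = (1562500) + (93750) + (-3750) + (175) + (5) = 1652680; answer 1652680
Part 2: B1 = 1652680; r = 7; total draws C(15,2) = 105; favorable C(8,1)*C(7,1) = 56; P = 8/15; answer 8/15
Part 3: B2 = 8/15; threaded value p + q = 23; m = -6; remainder = value at the root: -9*(-6)^4 + 6*(-6)^3 - 5*(-6)^2 - 5 = (-11664) + (-1296) + (-180) + (-5) = -13145; answer -13145
Part 4: B3 = -13145; w = 13145; squarings mod 1501: 1339^1=1339, 1339^2=727, 1339^4=177, 1339^8=1309, 1339^16=840, 1339^32=130, 1339^64=389, 1339^128=1221, 1339^256=348, 1339^512=1024, 1339^1024=878, 1339^2048=871, 1339^4096=636, 1339^8192=727; 1339^13145 = 1339^1 * 1339^8 * 1339^16 * 1339^64 * 1339^256 * 1339^512 * 1339^4096 * 1339^8192 = 1327 (mod 1501); answer 1327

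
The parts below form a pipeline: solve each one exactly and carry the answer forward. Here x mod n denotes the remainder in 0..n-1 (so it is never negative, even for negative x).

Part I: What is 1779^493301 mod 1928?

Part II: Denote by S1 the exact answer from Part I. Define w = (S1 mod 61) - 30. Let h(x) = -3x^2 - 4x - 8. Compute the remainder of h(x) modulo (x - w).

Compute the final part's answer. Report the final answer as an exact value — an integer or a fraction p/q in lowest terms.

-1288

Part I: squarings mod 1928: 1779^1=1779, 1779^2=993, 1779^4=841, 1779^8=1633, 1779^16=265, 1779^32=817, 1779^64=401, 1779^128=777, 1779^256=265, 1779^512=817, 1779^1024=401, 1779^2048=777, 1779^4096=265, 1779^8192=817, 1779^16384=401, 1779^32768=777, 1779^65536=265, 1779^131072=817, 1779^262144=401; 1779^493301 = 1779^1 * 1779^4 * 1779^16 * 1779^32 * 1779^64 * 1779^128 * 1779^512 * 1779^1024 * 1779^32768 * 1779^65536 * 1779^131072 * 1779^262144 = 355 (mod 1928); answer 355
Part II: S1 = 355; w = 20; remainder = value at the root: -3*(20)^2 - 4*(20)^1 - 8 = (-1200) + (-80) + (-8) = -1288; answer -1288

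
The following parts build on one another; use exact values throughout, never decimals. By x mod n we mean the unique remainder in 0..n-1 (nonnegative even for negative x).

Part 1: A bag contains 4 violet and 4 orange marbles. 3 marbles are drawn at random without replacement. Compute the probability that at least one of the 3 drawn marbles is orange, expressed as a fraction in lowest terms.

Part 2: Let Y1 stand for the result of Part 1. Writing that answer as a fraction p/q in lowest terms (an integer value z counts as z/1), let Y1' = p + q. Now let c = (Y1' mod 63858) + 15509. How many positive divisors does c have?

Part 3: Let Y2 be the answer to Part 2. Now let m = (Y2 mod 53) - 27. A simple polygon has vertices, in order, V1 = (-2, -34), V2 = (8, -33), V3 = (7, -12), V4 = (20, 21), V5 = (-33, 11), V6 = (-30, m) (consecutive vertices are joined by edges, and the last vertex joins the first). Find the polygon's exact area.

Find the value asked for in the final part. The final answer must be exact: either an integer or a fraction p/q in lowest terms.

1825

Part 1: total draws C(8,3) = 56; complement C(4,3) = 4; favorable 56 - 4 = 52; P = 13/14; answer 13/14
Part 2: Y1 = 13/14; threaded value p + q = 27; c = 15536; 15536 = 2^4 * 971; number of divisors = (4+1) * (1+1) = 10; answer 10
Part 3: Y2 = 10; m = -17; cross terms: (-2*-33 - 8*-34)=338, (8*-12 - 7*-33)=135, (7*21 - 20*-12)=387, (20*11 - -33*21)=913, (-33*-17 - -30*11)=891, (-30*-34 - -2*-17)=986; twice the area = |3650| = 3650; area = 1825; answer 1825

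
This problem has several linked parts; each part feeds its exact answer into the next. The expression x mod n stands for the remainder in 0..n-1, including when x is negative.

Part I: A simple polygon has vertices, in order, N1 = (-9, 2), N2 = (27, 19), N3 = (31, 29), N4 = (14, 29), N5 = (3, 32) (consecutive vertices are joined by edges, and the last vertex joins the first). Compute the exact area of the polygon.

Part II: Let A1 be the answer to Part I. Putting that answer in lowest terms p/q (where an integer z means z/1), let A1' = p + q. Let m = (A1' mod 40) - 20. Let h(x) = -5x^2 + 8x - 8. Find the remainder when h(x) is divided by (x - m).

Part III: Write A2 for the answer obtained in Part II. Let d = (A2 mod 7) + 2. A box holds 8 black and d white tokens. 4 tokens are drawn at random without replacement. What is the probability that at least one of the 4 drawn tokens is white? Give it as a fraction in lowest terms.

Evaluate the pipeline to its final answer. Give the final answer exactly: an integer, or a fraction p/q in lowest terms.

Part I: cross terms: (-9*19 - 27*2)=-225, (27*29 - 31*19)=194, (31*29 - 14*29)=493, (14*32 - 3*29)=361, (3*2 - -9*32)=294; twice the area = |1117| = 1117; area = 1117/2; answer 1117/2
Part II: A1 = 1117/2; threaded value p + q = 1119; m = 19; remainder = value at the root: -5*(19)^2 + 8*(19)^1 - 8 = (-1805) + (152) + (-8) = -1661; answer -1661
Part III: A2 = -1661; d = 7; total draws C(15,4) = 1365; complement C(8,4) = 70; favorable 1365 - 70 = 1295; P = 37/39; answer 37/39

37/39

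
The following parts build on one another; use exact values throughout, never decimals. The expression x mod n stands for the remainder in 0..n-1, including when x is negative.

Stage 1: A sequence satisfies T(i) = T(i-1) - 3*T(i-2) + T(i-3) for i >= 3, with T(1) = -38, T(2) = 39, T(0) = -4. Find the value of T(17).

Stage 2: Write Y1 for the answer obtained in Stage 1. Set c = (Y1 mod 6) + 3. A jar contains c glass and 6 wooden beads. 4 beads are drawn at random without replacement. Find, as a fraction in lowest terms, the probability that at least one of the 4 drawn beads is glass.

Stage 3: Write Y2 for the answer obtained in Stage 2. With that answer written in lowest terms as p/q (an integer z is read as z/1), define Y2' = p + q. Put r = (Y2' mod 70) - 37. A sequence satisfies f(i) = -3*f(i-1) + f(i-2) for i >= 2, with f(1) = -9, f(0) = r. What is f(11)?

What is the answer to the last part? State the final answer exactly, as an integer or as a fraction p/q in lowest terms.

183129

Stage 1: T(3) = 1*(39) - 3*(-38) + 1*(-4) = 149; iterating: T(3)=149, T(4)=-6, T(5)=-414, T(6)=-247, T(7)=989, T(8)=1316, T(9)=-1898, T(10)=-4857, T(11)=2153, T(12)=14826, T(13)=3510, T(14)=-38815, T(15)=-34519, T(16)=85436, T(17)=150178; answer 150178
Stage 2: Y1 = 150178; c = 7; total draws C(13,4) = 715; complement C(6,4) = 15; favorable 715 - 15 = 700; P = 140/143; answer 140/143
Stage 3: Y2 = 140/143; threaded value p + q = 283; r = -34; f(2) = -3*(-9) + 1*(-34) = -7; iterating: f(2)=-7, f(3)=12, f(4)=-43, f(5)=141, f(6)=-466, f(7)=1539, f(8)=-5083, f(9)=16788, f(10)=-55447, f(11)=183129; answer 183129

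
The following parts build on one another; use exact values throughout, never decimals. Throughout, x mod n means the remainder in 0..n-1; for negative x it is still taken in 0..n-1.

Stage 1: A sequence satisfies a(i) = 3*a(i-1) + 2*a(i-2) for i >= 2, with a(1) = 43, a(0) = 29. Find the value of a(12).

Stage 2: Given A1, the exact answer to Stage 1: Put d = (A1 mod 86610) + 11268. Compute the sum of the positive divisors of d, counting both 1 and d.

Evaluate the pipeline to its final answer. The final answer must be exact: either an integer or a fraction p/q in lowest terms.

Stage 1: a(2) = 3*(43) + 2*(29) = 187; iterating: a(2)=187, a(3)=647, a(4)=2315, a(5)=8239, a(6)=29347, a(7)=104519, a(8)=372251, a(9)=1325791, a(10)=4721875, a(11)=16817207, a(12)=59895371; answer 59895371
Stage 2: A1 = 59895371; d = 59129; 59129 = 7 * 8447; sigma = (1 + 7) * (1 + 8447) = 8 * 8448 = 67584; answer 67584

67584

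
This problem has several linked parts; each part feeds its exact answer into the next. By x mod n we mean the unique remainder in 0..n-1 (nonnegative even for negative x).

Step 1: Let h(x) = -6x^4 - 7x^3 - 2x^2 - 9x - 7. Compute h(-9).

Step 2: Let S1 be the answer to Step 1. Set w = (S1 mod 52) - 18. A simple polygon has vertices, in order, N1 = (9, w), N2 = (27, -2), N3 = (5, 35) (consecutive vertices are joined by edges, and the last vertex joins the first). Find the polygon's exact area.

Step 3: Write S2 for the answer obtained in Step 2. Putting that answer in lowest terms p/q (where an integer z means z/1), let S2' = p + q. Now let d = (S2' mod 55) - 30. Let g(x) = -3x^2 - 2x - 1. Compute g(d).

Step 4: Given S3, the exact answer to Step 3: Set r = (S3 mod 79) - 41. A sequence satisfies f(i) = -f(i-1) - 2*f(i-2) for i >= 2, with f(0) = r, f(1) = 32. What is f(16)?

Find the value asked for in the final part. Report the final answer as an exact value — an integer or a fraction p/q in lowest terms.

3432

Step 1: -6*(-9)^4 - 7*(-9)^3 - 2*(-9)^2 - 9*(-9)^1 - 7 = (-39366) + (5103) + (-162) + (81) + (-7) = -34351; answer -34351
Step 2: S1 = -34351; w = 3; cross terms: (9*-2 - 27*3)=-99, (27*35 - 5*-2)=955, (5*3 - 9*35)=-300; twice the area = |556| = 556; area = 278; answer 278
Step 3: S2 = 278; threaded value p + q = 279; d = -26; -3*(-26)^2 - 2*(-26)^1 - 1 = (-2028) + (52) + (-1) = -1977; answer -1977
Step 4: S3 = -1977; r = 36; f(2) = -1*(32) - 2*(36) = -104; iterating: f(2)=-104, f(3)=40, f(4)=168, f(5)=-248, f(6)=-88, f(7)=584, f(8)=-408, f(9)=-760, f(10)=1576, f(11)=-56, f(12)=-3096, f(13)=3208, f(14)=2984, f(15)=-9400, f(16)=3432; answer 3432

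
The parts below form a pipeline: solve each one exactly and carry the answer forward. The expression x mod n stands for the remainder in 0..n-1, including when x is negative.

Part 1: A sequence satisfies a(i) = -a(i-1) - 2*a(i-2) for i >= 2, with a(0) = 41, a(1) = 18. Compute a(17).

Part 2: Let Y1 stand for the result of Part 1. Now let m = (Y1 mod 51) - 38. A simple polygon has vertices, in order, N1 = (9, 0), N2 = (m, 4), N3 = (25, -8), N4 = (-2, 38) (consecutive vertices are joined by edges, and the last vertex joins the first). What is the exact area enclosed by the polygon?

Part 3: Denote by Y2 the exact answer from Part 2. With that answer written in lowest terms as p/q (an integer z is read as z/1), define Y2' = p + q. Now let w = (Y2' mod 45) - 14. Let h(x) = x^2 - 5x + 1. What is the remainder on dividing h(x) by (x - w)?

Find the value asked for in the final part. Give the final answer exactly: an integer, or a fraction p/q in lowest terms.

15

Part 1: a(2) = -1*(18) - 2*(41) = -100; iterating: a(2)=-100, a(3)=64, a(4)=136, a(5)=-264, a(6)=-8, a(7)=536, a(8)=-520, a(9)=-552, a(10)=1592, a(11)=-488, a(12)=-2696, a(13)=3672, a(14)=1720, a(15)=-9064, a(16)=5624, a(17)=12504; answer 12504
Part 2: Y1 = 12504; m = -29; cross terms: (9*4 - -29*0)=36, (-29*-8 - 25*4)=132, (25*38 - -2*-8)=934, (-2*0 - 9*38)=-342; twice the area = |760| = 760; area = 380; answer 380
Part 3: Y2 = 380; threaded value p + q = 381; w = 7; remainder = value at the root: 1*(7)^2 - 5*(7)^1 + 1 = (49) + (-35) + (1) = 15; answer 15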